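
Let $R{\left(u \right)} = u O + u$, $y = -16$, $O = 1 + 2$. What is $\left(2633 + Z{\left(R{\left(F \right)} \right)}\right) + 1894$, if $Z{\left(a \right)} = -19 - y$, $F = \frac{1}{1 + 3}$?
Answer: $4524$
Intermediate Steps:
$O = 3$
$F = \frac{1}{4} \approx 0.25$
$R{\left(u \right)} = 4 u$ ($R{\left(u \right)} = u 3 + u = 3 u + u = 4 u$)
$Z{\left(a \right)} = -3$ ($Z{\left(a \right)} = -19 - -16 = -19 + 16 = -3$)
$\left(2633 + Z{\left(R{\left(F \right)} \right)}\right) + 1894 = \left(2633 - 3\right) + 1894 = 2630 + 1894 = 4524$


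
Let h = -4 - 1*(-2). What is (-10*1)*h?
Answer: 20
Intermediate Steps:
h = -2 (h = -4 + 2 = -2)
(-10*1)*h = -10*1*(-2) = -10*(-2) = 20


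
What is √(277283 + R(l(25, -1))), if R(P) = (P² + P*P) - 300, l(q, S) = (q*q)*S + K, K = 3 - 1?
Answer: √1053241 ≈ 1026.3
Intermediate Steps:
K = 2
l(q, S) = 2 + S*q² (l(q, S) = (q*q)*S + 2 = q²*S + 2 = S*q² + 2 = 2 + S*q²)
R(P) = -300 + 2*P² (R(P) = (P² + P²) - 300 = 2*P² - 300 = -300 + 2*P²)
√(277283 + R(l(25, -1))) = √(277283 + (-300 + 2*(2 - 1*25²)²)) = √(277283 + (-300 + 2*(2 - 1*625)²)) = √(277283 + (-300 + 2*(2 - 625)²)) = √(277283 + (-300 + 2*(-623)²)) = √(277283 + (-300 + 2*388129)) = √(277283 + (-300 + 776258)) = √(277283 + 775958) = √1053241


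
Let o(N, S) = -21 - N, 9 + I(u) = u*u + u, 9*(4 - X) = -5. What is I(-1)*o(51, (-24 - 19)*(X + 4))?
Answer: 648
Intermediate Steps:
X = 41/9 (X = 4 - ⅑*(-5) = 4 + 5/9 = 41/9 ≈ 4.5556)
I(u) = -9 + u + u² (I(u) = -9 + (u*u + u) = -9 + (u² + u) = -9 + (u + u²) = -9 + u + u²)
I(-1)*o(51, (-24 - 19)*(X + 4)) = (-9 - 1 + (-1)²)*(-21 - 1*51) = (-9 - 1 + 1)*(-21 - 51) = -9*(-72) = 648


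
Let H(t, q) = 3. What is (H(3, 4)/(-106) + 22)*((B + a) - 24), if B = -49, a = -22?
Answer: -221255/106 ≈ -2087.3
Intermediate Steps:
(H(3, 4)/(-106) + 22)*((B + a) - 24) = (3/(-106) + 22)*((-49 - 22) - 24) = (3*(-1/106) + 22)*(-71 - 24) = (-3/106 + 22)*(-95) = (2329/106)*(-95) = -221255/106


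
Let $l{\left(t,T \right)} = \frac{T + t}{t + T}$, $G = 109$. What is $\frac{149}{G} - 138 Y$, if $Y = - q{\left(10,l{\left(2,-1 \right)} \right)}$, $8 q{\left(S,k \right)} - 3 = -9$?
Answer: $- \frac{22265}{218} \approx -102.13$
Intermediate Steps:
$l{\left(t,T \right)} = 1$ ($l{\left(t,T \right)} = \frac{T + t}{T + t} = 1$)
$q{\left(S,k \right)} = - \frac{3}{4}$ ($q{\left(S,k \right)} = \frac{3}{8} + \frac{1}{8} \left(-9\right) = \frac{3}{8} - \frac{9}{8} = - \frac{3}{4}$)
$Y = \frac{3}{4}$ ($Y = \left(-1\right) \left(- \frac{3}{4}\right) = \frac{3}{4} \approx 0.75$)
$\frac{149}{G} - 138 Y = \frac{149}{109} - \frac{207}{2} = - \frac{22265}{218}$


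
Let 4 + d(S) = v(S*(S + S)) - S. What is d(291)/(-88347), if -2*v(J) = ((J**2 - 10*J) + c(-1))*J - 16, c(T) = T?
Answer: 2428802948853350/88347 ≈ 2.7492e+10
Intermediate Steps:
v(J) = 8 - J*(-1 + J**2 - 10*J)/2 (v(J) = -(((J**2 - 10*J) - 1)*J - 16)/2 = -((-1 + J**2 - 10*J)*J - 16)/2 = -(J*(-1 + J**2 - 10*J) - 16)/2 = -(-16 + J*(-1 + J**2 - 10*J))/2 = 8 - J*(-1 + J**2 - 10*J)/2)
d(S) = 4 + S**2 - S - 4*S**6 + 20*S**4 (d(S) = -4 + ((8 + (S*(S + S))/2 + 5*(S*(S + S))**2 - S**3*(S + S)**3/2) - S) = -4 + ((8 + (S*(2*S))/2 + 5*(S*(2*S))**2 - 8*S**6/2) - S) = -4 + ((8 + (2*S**2)/2 + 5*(2*S**2)**2 - 8*S**6/2) - S) = -4 + ((8 + S**2 + 5*(4*S**4) - 4*S**6) - S) = -4 + ((8 + S**2 + 20*S**4 - 4*S**6) - S) = -4 + ((8 + S**2 - 4*S**6 + 20*S**4) - S) = -4 + (8 + S**2 - S - 4*S**6 + 20*S**4) = 4 + S**2 - S - 4*S**6 + 20*S**4)
d(291)/(-88347) = (4 + 291**2 - 1*291 - 4*291**6 + 20*291**4)/(-88347) = (4 + 84681 - 291 - 4*607236591593241 + 20*7170871761)*(-1/88347) = (4 + 84681 - 291 - 2428946366372964 + 143417435220)*(-1/88347) = -2428802948853350*(-1/88347) = 2428802948853350/88347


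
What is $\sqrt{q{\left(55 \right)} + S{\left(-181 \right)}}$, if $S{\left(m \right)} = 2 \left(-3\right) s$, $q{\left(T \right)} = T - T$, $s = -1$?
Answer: $\sqrt{6} \approx 2.4495$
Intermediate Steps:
$q{\left(T \right)} = 0$
$S{\left(m \right)} = 6$ ($S{\left(m \right)} = 2 \left(-3\right) \left(-1\right) = \left(-6\right) \left(-1\right) = 6$)
$\sqrt{q{\left(55 \right)} + S{\left(-181 \right)}} = \sqrt{0 + 6} = \sqrt{6}$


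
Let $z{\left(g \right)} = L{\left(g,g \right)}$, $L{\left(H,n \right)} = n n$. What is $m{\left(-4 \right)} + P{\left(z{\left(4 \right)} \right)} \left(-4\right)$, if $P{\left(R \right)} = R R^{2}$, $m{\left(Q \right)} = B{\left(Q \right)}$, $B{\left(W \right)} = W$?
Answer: $-16388$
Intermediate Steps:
$L{\left(H,n \right)} = n^{2}$
$z{\left(g \right)} = g^{2}$
$m{\left(Q \right)} = Q$
$P{\left(R \right)} = R^{3}$
$m{\left(-4 \right)} + P{\left(z{\left(4 \right)} \right)} \left(-4\right) = -4 + \left(4^{2}\right)^{3} \left(-4\right) = -4 + 16^{3} \left(-4\right) = -4 + 4096 \left(-4\right) = -4 - 16384 = -16388$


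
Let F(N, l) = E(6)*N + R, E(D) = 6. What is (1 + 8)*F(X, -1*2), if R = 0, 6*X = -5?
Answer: -45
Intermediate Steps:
X = -⅚ (X = (⅙)*(-5) = -⅚ ≈ -0.83333)
F(N, l) = 6*N (F(N, l) = 6*N + 0 = 6*N)
(1 + 8)*F(X, -1*2) = (1 + 8)*(6*(-⅚)) = 9*(-5) = -45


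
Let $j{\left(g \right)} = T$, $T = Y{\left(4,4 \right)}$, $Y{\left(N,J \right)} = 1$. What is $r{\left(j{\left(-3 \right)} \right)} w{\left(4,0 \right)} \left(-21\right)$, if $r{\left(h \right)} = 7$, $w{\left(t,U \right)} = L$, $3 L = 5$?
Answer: $-245$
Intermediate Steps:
$L = \frac{5}{3}$ ($L = \frac{1}{3} \cdot 5 = \frac{5}{3} \approx 1.6667$)
$T = 1$
$j{\left(g \right)} = 1$
$w{\left(t,U \right)} = \frac{5}{3}$
$r{\left(j{\left(-3 \right)} \right)} w{\left(4,0 \right)} \left(-21\right) = 7 \cdot \frac{5}{3} \left(-21\right) = \frac{35}{3} \left(-21\right) = -245$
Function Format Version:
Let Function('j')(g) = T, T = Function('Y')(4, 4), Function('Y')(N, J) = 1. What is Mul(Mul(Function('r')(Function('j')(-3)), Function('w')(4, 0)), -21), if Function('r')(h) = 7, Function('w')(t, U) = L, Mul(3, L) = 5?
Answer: -245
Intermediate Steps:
L = Rational(5, 3) (L = Mul(Rational(1, 3), 5) = Rational(5, 3) ≈ 1.6667)
T = 1
Function('j')(g) = 1
Function('w')(t, U) = Rational(5, 3)
Mul(Mul(Function('r')(Function('j')(-3)), Function('w')(4, 0)), -21) = Mul(Mul(7, Rational(5, 3)), -21) = Mul(Rational(35, 3), -21) = -245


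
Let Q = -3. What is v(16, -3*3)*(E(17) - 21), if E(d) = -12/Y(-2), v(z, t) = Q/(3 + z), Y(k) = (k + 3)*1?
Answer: 99/19 ≈ 5.2105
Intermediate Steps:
Y(k) = 3 + k (Y(k) = (3 + k)*1 = 3 + k)
v(z, t) = -3/(3 + z)
E(d) = -12 (E(d) = -12/(3 - 2) = -12/1 = -12*1 = -12)
v(16, -3*3)*(E(17) - 21) = (-3/(3 + 16))*(-12 - 21) = -3/19*(-33) = 99/19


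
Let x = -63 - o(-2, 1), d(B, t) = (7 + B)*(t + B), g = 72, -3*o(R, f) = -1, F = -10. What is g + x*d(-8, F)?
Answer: -1068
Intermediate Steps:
o(R, f) = ⅓ (o(R, f) = -⅓*(-1) = ⅓)
d(B, t) = (7 + B)*(B + t)
x = -190/3 (x = -63 - 1*⅓ = -63 - ⅓ = -190/3 ≈ -63.333)
g + x*d(-8, F) = 72 - 190*((-8)² + 7*(-8) + 7*(-10) - 8*(-10))/3 = 72 - 190*(64 - 56 - 70 + 80)/3 = 72 - 190/3*18 = 72 - 1140 = -1068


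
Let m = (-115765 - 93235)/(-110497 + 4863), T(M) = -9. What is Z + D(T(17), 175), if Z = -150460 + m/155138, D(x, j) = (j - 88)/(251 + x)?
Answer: -149175433337274909/991464773266 ≈ -1.5046e+5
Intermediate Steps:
D(x, j) = (-88 + j)/(251 + x)
m = 104500/52817 (m = -209000/(-105634) = -209000*(-1/105634) = 104500/52817 ≈ 1.9785)
Z = -616428883359330/4096961873 (Z = -150460 + (104500/52817)/155138 = -150460 + (104500/52817)*(1/155138) = -150460 + 52250/4096961873 = -616428883359330/4096961873 ≈ -1.5046e+5)
Z + D(T(17), 175) = -616428883359330/4096961873 + (-88 + 175)/(251 - 9) = -616428883359330/4096961873 + 87/242 = -149175433337274909/991464773266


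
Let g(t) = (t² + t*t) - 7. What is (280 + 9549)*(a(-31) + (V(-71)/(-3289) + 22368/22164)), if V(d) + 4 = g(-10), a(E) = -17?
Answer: -958226241642/6074783 ≈ -1.5774e+5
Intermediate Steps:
g(t) = -7 + 2*t² (g(t) = (t² + t²) - 7 = 2*t² - 7 = -7 + 2*t²)
V(d) = 189 (V(d) = -4 + (-7 + 2*(-10)²) = -4 + (-7 + 2*100) = -4 + (-7 + 200) = -4 + 193 = 189)
(280 + 9549)*(a(-31) + (V(-71)/(-3289) + 22368/22164)) = (280 + 9549)*(-17 + (189/(-3289) + 22368/22164)) = 9829*(-17 + (189*(-1/3289) + 22368*(1/22164))) = 9829*(-17 + (-189/3289 + 1864/1847)) = 9829*(-17 + 5781613/6074783) = 9829*(-97489698/6074783) = -958226241642/6074783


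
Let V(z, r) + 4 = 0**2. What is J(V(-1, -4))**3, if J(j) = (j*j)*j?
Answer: -262144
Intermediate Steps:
V(z, r) = -4 (V(z, r) = -4 + 0**2 = -4 + 0 = -4)
J(j) = j**3 (J(j) = j**2*j = j**3)
J(V(-1, -4))**3 = ((-4)**3)**3 = (-64)**3 = -262144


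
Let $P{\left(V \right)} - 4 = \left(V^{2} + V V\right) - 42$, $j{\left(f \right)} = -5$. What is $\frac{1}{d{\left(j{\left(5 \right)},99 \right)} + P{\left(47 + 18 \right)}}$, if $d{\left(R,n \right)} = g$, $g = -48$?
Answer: $\frac{1}{8364} \approx 0.00011956$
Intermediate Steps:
$d{\left(R,n \right)} = -48$
$P{\left(V \right)} = -38 + 2 V^{2}$ ($P{\left(V \right)} = 4 - \left(42 - V^{2} - V V\right) = 4 + \left(\left(V^{2} + V^{2}\right) - 42\right) = 4 + \left(2 V^{2} - 42\right) = 4 + \left(-42 + 2 V^{2}\right) = -38 + 2 V^{2}$)
$\frac{1}{d{\left(j{\left(5 \right)},99 \right)} + P{\left(47 + 18 \right)}} = \frac{1}{-48 - \left(38 - 2 \left(47 + 18\right)^{2}\right)} = \frac{1}{-48 - \left(38 - 2 \cdot 65^{2}\right)} = \frac{1}{-48 + \left(-38 + 2 \cdot 4225\right)} = \frac{1}{-48 + \left(-38 + 8450\right)} = \frac{1}{-48 + 8412} = \frac{1}{8364}$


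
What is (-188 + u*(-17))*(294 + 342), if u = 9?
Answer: -216876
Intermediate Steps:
(-188 + u*(-17))*(294 + 342) = (-188 + 9*(-17))*(294 + 342) = (-188 - 153)*636 = -341*636 = -216876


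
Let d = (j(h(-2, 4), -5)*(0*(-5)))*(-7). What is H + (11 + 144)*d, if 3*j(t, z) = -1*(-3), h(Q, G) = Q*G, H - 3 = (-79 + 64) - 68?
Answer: -80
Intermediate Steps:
H = -80 (H = 3 + ((-79 + 64) - 68) = 3 + (-15 - 68) = 3 - 83 = -80)
h(Q, G) = G*Q
j(t, z) = 1 (j(t, z) = (-1*(-3))/3 = (⅓)*3 = 1)
d = 0 (d = (1*(0*(-5)))*(-7) = (1*0)*(-7) = 0*(-7) = 0)
H + (11 + 144)*d = -80 + (11 + 144)*0 = -80 + 155*0 = -80 + 0 = -80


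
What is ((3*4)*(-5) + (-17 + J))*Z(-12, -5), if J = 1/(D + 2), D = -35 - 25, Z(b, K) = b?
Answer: 26802/29 ≈ 924.21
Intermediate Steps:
D = -60
J = -1/58 (J = 1/(-60 + 2) = 1/(-58) = -1/58 ≈ -0.017241)
((3*4)*(-5) + (-17 + J))*Z(-12, -5) = ((3*4)*(-5) + (-17 - 1/58))*(-12) = (12*(-5) - 987/58)*(-12) = (-60 - 987/58)*(-12) = -4467/58*(-12) = 26802/29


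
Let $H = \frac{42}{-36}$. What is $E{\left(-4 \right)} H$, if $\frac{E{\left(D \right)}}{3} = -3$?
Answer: $\frac{21}{2} \approx 10.5$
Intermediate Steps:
$E{\left(D \right)} = -9$ ($E{\left(D \right)} = 3 \left(-3\right) = -9$)
$H = - \frac{7}{6}$ ($H = 42 \left(- \frac{1}{36}\right) = - \frac{7}{6} \approx -1.1667$)
$E{\left(-4 \right)} H = \left(-9\right) \left(- \frac{7}{6}\right) = \frac{21}{2}$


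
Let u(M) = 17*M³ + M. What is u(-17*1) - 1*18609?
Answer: -102147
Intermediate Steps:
u(M) = M + 17*M³
u(-17*1) - 1*18609 = (-17*1 + 17*(-17*1)³) - 1*18609 = (-17 + 17*(-17)³) - 18609 = (-17 + 17*(-4913)) - 18609 = (-17 - 83521) - 18609 = -83538 - 18609 = -102147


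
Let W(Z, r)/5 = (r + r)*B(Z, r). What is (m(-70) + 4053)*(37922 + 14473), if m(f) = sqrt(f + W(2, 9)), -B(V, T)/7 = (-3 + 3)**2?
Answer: 212356935 + 52395*I*sqrt(70) ≈ 2.1236e+8 + 4.3837e+5*I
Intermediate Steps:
B(V, T) = 0 (B(V, T) = -7*(-3 + 3)**2 = -7*0**2 = -7*0 = 0)
W(Z, r) = 0 (W(Z, r) = 5*((r + r)*0) = 5*((2*r)*0) = 5*0 = 0)
m(f) = sqrt(f) (m(f) = sqrt(f + 0) = sqrt(f))
(m(-70) + 4053)*(37922 + 14473) = (sqrt(-70) + 4053)*(37922 + 14473) = (I*sqrt(70) + 4053)*52395 = (4053 + I*sqrt(70))*52395 = 212356935 + 52395*I*sqrt(70)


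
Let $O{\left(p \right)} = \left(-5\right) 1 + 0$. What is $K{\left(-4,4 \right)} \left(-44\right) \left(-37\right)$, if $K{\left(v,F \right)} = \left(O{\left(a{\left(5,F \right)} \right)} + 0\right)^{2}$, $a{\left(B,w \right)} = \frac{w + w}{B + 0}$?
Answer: $40700$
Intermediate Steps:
$a{\left(B,w \right)} = \frac{2 w}{B}$
$O{\left(p \right)} = -5$ ($O{\left(p \right)} = -5 + 0 = -5$)
$K{\left(v,F \right)} = 25$ ($K{\left(v,F \right)} = \left(-5 + 0\right)^{2} = \left(-5\right)^{2} = 25$)
$K{\left(-4,4 \right)} \left(-44\right) \left(-37\right) = 25 \left(-44\right) \left(-37\right) = \left(-1100\right) \left(-37\right) = 40700$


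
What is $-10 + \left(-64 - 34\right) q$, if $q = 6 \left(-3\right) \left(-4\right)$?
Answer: $-7066$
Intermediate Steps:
$q = 72$ ($q = \left(-18\right) \left(-4\right) = 72$)
$-10 + \left(-64 - 34\right) q = -10 + \left(-64 - 34\right) 72 = -10 - 7056 = -7066$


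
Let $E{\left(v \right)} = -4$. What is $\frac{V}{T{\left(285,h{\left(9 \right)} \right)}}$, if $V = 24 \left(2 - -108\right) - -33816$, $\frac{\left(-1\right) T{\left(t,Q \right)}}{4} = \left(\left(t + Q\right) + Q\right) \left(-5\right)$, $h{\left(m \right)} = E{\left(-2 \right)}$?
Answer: $\frac{9114}{1385} \approx 6.5805$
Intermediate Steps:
$h{\left(m \right)} = -4$
$T{\left(t,Q \right)} = 20 t + 40 Q$ ($T{\left(t,Q \right)} = - 4 \left(\left(t + Q\right) + Q\right) \left(-5\right) = - 4 \left(\left(Q + t\right) + Q\right) \left(-5\right) = - 4 \left(t + 2 Q\right) \left(-5\right) = - 4 \left(- 10 Q - 5 t\right) = 20 t + 40 Q$)
$V = 36456$ ($V = 24 \left(2 + 108\right) + 33816 = 24 \cdot 110 + 33816 = 2640 + 33816 = 36456$)
$\frac{V}{T{\left(285,h{\left(9 \right)} \right)}} = \frac{36456}{20 \cdot 285 + 40 \left(-4\right)} = \frac{36456}{5700 - 160} = \frac{36456}{5540} = 36456 \cdot \frac{1}{5540} = \frac{9114}{1385}$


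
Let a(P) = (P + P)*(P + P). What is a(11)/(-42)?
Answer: -242/21 ≈ -11.524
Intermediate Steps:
a(P) = 4*P**2 (a(P) = (2*P)*(2*P) = 4*P**2)
a(11)/(-42) = (4*11**2)/(-42) = (4*121)*(-1/42) = 484*(-1/42) = -242/21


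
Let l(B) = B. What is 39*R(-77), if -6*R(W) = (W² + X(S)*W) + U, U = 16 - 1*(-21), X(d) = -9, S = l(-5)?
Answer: -86567/2 ≈ -43284.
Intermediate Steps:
S = -5
U = 37 (U = 16 + 21 = 37)
R(W) = -37/6 - W²/6 + 3*W/2 (R(W) = -((W² - 9*W) + 37)/6 = -(37 + W² - 9*W)/6 = -37/6 - W²/6 + 3*W/2)
39*R(-77) = 39*(-37/6 - ⅙*(-77)² + (3/2)*(-77)) = 39*(-37/6 - ⅙*5929 - 231/2) = 39*(-37/6 - 5929/6 - 231/2) = 39*(-6659/6) = -86567/2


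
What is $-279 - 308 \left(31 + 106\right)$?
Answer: $-42475$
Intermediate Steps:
$-279 - 308 \left(31 + 106\right) = -279 - 42196 = -42475$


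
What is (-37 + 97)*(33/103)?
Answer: 1980/103 ≈ 19.223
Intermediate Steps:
(-37 + 97)*(33/103) = 60*(33*(1/103)) = 60*(33/103) = 1980/103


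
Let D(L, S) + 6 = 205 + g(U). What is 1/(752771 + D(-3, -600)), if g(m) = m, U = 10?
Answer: 1/752980 ≈ 1.3281e-6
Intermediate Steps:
D(L, S) = 209 (D(L, S) = -6 + (205 + 10) = -6 + 215 = 209)
1/(752771 + D(-3, -600)) = 1/(752771 + 209) = 1/752980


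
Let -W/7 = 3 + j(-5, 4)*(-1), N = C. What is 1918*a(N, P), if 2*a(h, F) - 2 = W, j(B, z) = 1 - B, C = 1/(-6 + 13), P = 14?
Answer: 22057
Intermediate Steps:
C = 1/7 ≈ 0.14286
N = 1/7 ≈ 0.14286
W = 21 (W = -7*(3 + (1 - 1*(-5))*(-1)) = -7*(3 + (1 + 5)*(-1)) = -7*(3 + 6*(-1)) = -7*(3 - 6) = -7*(-3) = 21)
a(h, F) = 23/2 (a(h, F) = 1 + (1/2)*21 = 1 + 21/2 = 23/2)
1918*a(N, P) = 1918*(23/2) = 22057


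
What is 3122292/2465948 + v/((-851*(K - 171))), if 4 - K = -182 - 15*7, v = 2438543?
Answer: -1423617943681/62955652440 ≈ -22.613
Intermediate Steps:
K = 291 (K = 4 - (-182 - 15*7) = 4 - (-182 - 105) = 4 - 1*(-287) = 4 + 287 = 291)
3122292/2465948 + v/((-851*(K - 171))) = 3122292/2465948 + 2438543/((-851*(291 - 171))) = 3122292*(1/2465948) + 2438543/((-851*120)) = 780573/616487 + 2438543/(-102120) = 780573/616487 + 2438543*(-1/102120) = 780573/616487 - 2438543/102120 = -1423617943681/62955652440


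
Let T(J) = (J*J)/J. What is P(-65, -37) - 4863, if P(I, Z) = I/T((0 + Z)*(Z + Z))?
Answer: -13314959/2738 ≈ -4863.0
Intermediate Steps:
T(J) = J (T(J) = J²/J = J)
P(I, Z) = I/(2*Z²) (P(I, Z) = I/(((0 + Z)*(Z + Z))) = I/((Z*(2*Z))) = I/((2*Z²)) = I*(1/(2*Z²)) = I/(2*Z²))
P(-65, -37) - 4863 = (½)*(-65)/(-37)² - 4863 = (½)*(-65)*(1/1369) - 4863 = -65/2738 - 4863 = -13314959/2738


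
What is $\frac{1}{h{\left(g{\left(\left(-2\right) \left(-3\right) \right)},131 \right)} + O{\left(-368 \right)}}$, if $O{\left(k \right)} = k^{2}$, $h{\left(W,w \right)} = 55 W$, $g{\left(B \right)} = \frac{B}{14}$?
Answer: $\frac{7}{948133} \approx 7.3829 \cdot 10^{-6}$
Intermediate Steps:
$g{\left(B \right)} = \frac{B}{14}$ ($g{\left(B \right)} = B \frac{1}{14} = \frac{B}{14}$)
$\frac{1}{h{\left(g{\left(\left(-2\right) \left(-3\right) \right)},131 \right)} + O{\left(-368 \right)}} = \frac{1}{55 \frac{\left(-2\right) \left(-3\right)}{14} + \left(-368\right)^{2}} = \frac{1}{55 \cdot \frac{1}{14} \cdot 6 + 135424} = \frac{1}{55 \cdot \frac{3}{7} + 135424} = \frac{1}{\frac{165}{7} + 135424} = \frac{1}{\frac{948133}{7}} = \frac{7}{948133}$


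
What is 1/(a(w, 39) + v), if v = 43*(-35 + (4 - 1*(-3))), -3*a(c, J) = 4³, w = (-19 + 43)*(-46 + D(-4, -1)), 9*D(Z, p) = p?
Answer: -3/3676 ≈ -0.00081610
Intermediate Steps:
D(Z, p) = p/9
w = -3320/3 (w = (-19 + 43)*(-46 + (⅑)*(-1)) = 24*(-46 - ⅑) = 24*(-415/9) = -3320/3 ≈ -1106.7)
a(c, J) = -64/3 (a(c, J) = -⅓*4³ = -⅓*64 = -64/3)
v = -1204 (v = 43*(-35 + (4 + 3)) = 43*(-35 + 7) = 43*(-28) = -1204)
1/(a(w, 39) + v) = 1/(-64/3 - 1204) = 1/(-3676/3) = -3/3676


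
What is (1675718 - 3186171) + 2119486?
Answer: 609033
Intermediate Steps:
(1675718 - 3186171) + 2119486 = -1510453 + 2119486 = 609033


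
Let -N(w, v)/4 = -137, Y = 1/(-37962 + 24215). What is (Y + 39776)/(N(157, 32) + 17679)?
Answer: 546800671/250566569 ≈ 2.1823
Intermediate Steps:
Y = -1/13747 (Y = 1/(-13747) = -1/13747 ≈ -7.2743e-5)
N(w, v) = 548 (N(w, v) = -4*(-137) = 548)
(Y + 39776)/(N(157, 32) + 17679) = (-1/13747 + 39776)/(548 + 17679) = (546800671/13747)/18227 = (546800671/13747)*(1/18227) = 546800671/250566569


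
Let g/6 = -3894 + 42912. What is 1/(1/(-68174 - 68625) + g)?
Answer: 136799/32025740291 ≈ 4.2715e-6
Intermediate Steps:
g = 234108 (g = 6*(-3894 + 42912) = 6*39018 = 234108)
1/(1/(-68174 - 68625) + g) = 1/(1/(-68174 - 68625) + 234108) = 1/(1/(-136799) + 234108) = 1/(-1/136799 + 234108) = 1/(32025740291/136799) = 136799/32025740291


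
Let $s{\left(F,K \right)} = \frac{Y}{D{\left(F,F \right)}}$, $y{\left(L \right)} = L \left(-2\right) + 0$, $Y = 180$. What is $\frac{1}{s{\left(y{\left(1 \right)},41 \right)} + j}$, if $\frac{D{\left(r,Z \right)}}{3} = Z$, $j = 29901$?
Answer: $\frac{1}{29871} \approx 3.3477 \cdot 10^{-5}$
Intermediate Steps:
$D{\left(r,Z \right)} = 3 Z$
$y{\left(L \right)} = - 2 L$ ($y{\left(L \right)} = - 2 L + 0 = - 2 L$)
$s{\left(F,K \right)} = \frac{60}{F}$ ($s{\left(F,K \right)} = \frac{180}{3 F} = 180 \frac{1}{3 F} = \frac{60}{F}$)
$\frac{1}{s{\left(y{\left(1 \right)},41 \right)} + j} = \frac{1}{\frac{60}{\left(-2\right) 1} + 29901} = \frac{1}{\frac{60}{-2} + 29901} = \frac{1}{60 \left(- \frac{1}{2}\right) + 29901} = \frac{1}{-30 + 29901} = \frac{1}{29871}$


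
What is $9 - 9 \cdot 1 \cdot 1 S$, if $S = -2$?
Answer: $27$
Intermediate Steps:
$9 - 9 \cdot 1 \cdot 1 S = 9 - 9 \cdot 1 \cdot 1 \left(-2\right) = 9 - 9 \cdot 1 \left(-2\right) = 9 - -18 = 9 + 18 = 27$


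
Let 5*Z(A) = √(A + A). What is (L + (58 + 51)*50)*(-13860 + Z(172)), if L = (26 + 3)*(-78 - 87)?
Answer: -9216900 + 266*√86 ≈ -9.2144e+6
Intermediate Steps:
Z(A) = √2*√A/5 (Z(A) = √(A + A)/5 = √(2*A)/5 = (√2*√A)/5 = √2*√A/5)
L = -4785 (L = 29*(-165) = -4785)
(L + (58 + 51)*50)*(-13860 + Z(172)) = (-4785 + (58 + 51)*50)*(-13860 + √2*√172/5) = (-4785 + 109*50)*(-13860 + √2*(2*√43)/5) = (-4785 + 5450)*(-13860 + 2*√86/5) = 665*(-13860 + 2*√86/5) = -9216900 + 266*√86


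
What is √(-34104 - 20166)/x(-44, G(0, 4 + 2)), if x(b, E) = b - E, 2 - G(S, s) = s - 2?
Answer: -3*I*√670/14 ≈ -5.5466*I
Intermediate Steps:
G(S, s) = 4 - s (G(S, s) = 2 - (s - 2) = 2 - (-2 + s) = 2 + (2 - s) = 4 - s)
√(-34104 - 20166)/x(-44, G(0, 4 + 2)) = √(-34104 - 20166)/(-44 - (4 - (4 + 2))) = √(-54270)/(-44 - (4 - 1*6)) = (9*I*√670)/(-44 - (4 - 6)) = (9*I*√670)/(-44 - 1*(-2)) = (9*I*√670)/(-44 + 2) = (9*I*√670)/(-42) = (9*I*√670)*(-1/42) = -3*I*√670/14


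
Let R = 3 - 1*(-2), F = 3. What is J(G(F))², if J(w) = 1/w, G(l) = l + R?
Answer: 1/64 ≈ 0.015625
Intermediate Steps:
R = 5 (R = 3 + 2 = 5)
G(l) = 5 + l (G(l) = l + 5 = 5 + l)
J(G(F))² = (1/(5 + 3))² = (1/8)² = (⅛)² = 1/64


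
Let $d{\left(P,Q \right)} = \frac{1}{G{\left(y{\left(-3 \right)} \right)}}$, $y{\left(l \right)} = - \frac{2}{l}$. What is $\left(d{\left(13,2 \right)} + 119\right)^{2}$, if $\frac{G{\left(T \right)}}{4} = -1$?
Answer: $\frac{225625}{16} \approx 14102.0$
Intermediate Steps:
$G{\left(T \right)} = -4$ ($G{\left(T \right)} = 4 \left(-1\right) = -4$)
$d{\left(P,Q \right)} = - \frac{1}{4}$ ($d{\left(P,Q \right)} = \frac{1}{-4} = - \frac{1}{4}$)
$\left(d{\left(13,2 \right)} + 119\right)^{2} = \left(- \frac{1}{4} + 119\right)^{2} = \left(\frac{475}{4}\right)^{2} = \frac{225625}{16}$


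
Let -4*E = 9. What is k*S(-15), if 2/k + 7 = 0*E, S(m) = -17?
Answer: 34/7 ≈ 4.8571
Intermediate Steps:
E = -9/4 (E = -¼*9 = -9/4 ≈ -2.2500)
k = -2/7 (k = 2/(-7 + 0*(-9/4)) = 2/(-7 + 0) = 2/(-7) = 2*(-⅐) = -2/7 ≈ -0.28571)
k*S(-15) = -2/7*(-17) = 34/7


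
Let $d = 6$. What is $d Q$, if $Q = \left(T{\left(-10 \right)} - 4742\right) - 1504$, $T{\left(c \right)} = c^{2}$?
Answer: $-36876$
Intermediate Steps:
$Q = -6146$ ($Q = \left(\left(-10\right)^{2} - 4742\right) - 1504 = \left(100 - 4742\right) - 1504 = -4642 - 1504 = -6146$)
$d Q = 6 \left(-6146\right) = -36876$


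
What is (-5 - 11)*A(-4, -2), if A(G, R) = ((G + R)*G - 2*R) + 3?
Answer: -496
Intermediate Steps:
A(G, R) = 3 - 2*R + G*(G + R) (A(G, R) = (G*(G + R) - 2*R) + 3 = (-2*R + G*(G + R)) + 3 = 3 - 2*R + G*(G + R))
(-5 - 11)*A(-4, -2) = (-5 - 11)*(3 + (-4)² - 2*(-2) - 4*(-2)) = -16*(3 + 16 + 4 + 8) = -16*31 = -496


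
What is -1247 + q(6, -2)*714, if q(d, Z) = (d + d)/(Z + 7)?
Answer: 2333/5 ≈ 466.60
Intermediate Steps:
q(d, Z) = 2*d/(7 + Z) (q(d, Z) = (2*d)/(7 + Z) = 2*d/(7 + Z))
-1247 + q(6, -2)*714 = -1247 + (2*6/(7 - 2))*714 = -1247 + (2*6/5)*714 = -1247 + (2*6*(1/5))*714 = -1247 + (12/5)*714 = -1247 + 8568/5 = 2333/5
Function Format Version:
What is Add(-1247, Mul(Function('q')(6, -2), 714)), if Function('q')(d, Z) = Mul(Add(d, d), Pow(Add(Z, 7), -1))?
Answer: Rational(2333, 5) ≈ 466.60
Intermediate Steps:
Function('q')(d, Z) = Mul(2, d, Pow(Add(7, Z), -1)) (Function('q')(d, Z) = Mul(Mul(2, d), Pow(Add(7, Z), -1)) = Mul(2, d, Pow(Add(7, Z), -1)))
Add(-1247, Mul(Function('q')(6, -2), 714)) = Add(-1247, Mul(Mul(2, 6, Pow(Add(7, -2), -1)), 714)) = Add(-1247, Mul(Mul(2, 6, Pow(5, -1)), 714)) = Add(-1247, Mul(Mul(2, 6, Rational(1, 5)), 714)) = Add(-1247, Mul(Rational(12, 5), 714)) = Add(-1247, Rational(8568, 5)) = Rational(2333, 5)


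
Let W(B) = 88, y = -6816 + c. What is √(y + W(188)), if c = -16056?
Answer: 16*I*√89 ≈ 150.94*I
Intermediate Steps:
y = -22872 (y = -6816 - 16056 = -22872)
√(y + W(188)) = √(-22872 + 88) = √(-22784) = 16*I*√89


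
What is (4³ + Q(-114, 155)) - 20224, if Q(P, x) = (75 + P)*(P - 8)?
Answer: -15402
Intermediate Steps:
Q(P, x) = (-8 + P)*(75 + P) (Q(P, x) = (75 + P)*(-8 + P) = (-8 + P)*(75 + P))
(4³ + Q(-114, 155)) - 20224 = (4³ + (-600 + (-114)² + 67*(-114))) - 20224 = (64 + (-600 + 12996 - 7638)) - 20224 = (64 + 4758) - 20224 = 4822 - 20224 = -15402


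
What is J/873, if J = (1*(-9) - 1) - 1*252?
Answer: -262/873 ≈ -0.30011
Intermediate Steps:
J = -262 (J = (-9 - 1) - 252 = -10 - 252 = -262)
J/873 = -262/873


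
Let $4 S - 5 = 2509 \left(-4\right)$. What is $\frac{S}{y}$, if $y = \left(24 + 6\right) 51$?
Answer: $- \frac{10031}{6120} \approx -1.6391$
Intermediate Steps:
$S = - \frac{10031}{4}$ ($S = \frac{5}{4} + \frac{2509 \left(-4\right)}{4} = \frac{5}{4} + \frac{1}{4} \left(-10036\right) = \frac{5}{4} - 2509 = - \frac{10031}{4} \approx -2507.8$)
$y = 1530$ ($y = 30 \cdot 51 = 1530$)
$\frac{S}{y} = - \frac{10031}{4 \cdot 1530} = \left(- \frac{10031}{4}\right) \frac{1}{1530} = - \frac{10031}{6120}$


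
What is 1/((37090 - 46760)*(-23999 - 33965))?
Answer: 1/560511880 ≈ 1.7841e-9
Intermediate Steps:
1/((37090 - 46760)*(-23999 - 33965)) = 1/(-9670*(-57964)) = 1/560511880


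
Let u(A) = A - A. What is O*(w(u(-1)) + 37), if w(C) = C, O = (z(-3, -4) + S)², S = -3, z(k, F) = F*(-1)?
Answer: 37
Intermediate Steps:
z(k, F) = -F
u(A) = 0
O = 1 (O = (-1*(-4) - 3)² = (4 - 3)² = 1² = 1)
O*(w(u(-1)) + 37) = 1*(0 + 37) = 1*37 = 37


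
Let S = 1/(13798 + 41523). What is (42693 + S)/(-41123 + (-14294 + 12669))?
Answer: -1180909727/1182431054 ≈ -0.99871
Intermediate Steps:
S = 1/55321 ≈ 1.8076e-5
(42693 + S)/(-41123 + (-14294 + 12669)) = (42693 + 1/55321)/(-41123 + (-14294 + 12669)) = 2361819454/(55321*(-41123 - 1625)) = (2361819454/55321)/(-42748) = (2361819454/55321)*(-1/42748) = -1180909727/1182431054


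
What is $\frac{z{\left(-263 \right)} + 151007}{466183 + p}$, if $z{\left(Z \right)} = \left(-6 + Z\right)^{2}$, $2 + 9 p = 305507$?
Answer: $\frac{27921}{62516} \approx 0.44662$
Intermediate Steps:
$p = 33945$ ($p = - \frac{2}{9} + \frac{1}{9} \cdot 305507 = - \frac{2}{9} + \frac{305507}{9} = 33945$)
$\frac{z{\left(-263 \right)} + 151007}{466183 + p} = \frac{\left(-6 - 263\right)^{2} + 151007}{466183 + 33945} = \frac{\left(-269\right)^{2} + 151007}{500128} = \left(72361 + 151007\right) \frac{1}{500128} = 223368 \cdot \frac{1}{500128} = \frac{27921}{62516}$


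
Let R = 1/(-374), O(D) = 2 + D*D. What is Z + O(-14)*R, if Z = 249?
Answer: 4224/17 ≈ 248.47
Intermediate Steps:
O(D) = 2 + D²
R = -1/374 ≈ -0.0026738
Z + O(-14)*R = 249 + (2 + (-14)²)*(-1/374) = 249 + (2 + 196)*(-1/374) = 249 + 198*(-1/374) = 249 - 9/17 = 4224/17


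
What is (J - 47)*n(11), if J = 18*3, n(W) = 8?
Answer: 56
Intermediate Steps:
J = 54
(J - 47)*n(11) = (54 - 47)*8 = 7*8 = 56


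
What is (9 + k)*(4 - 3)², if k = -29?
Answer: -20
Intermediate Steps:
(9 + k)*(4 - 3)² = (9 - 29)*(4 - 3)² = -20*1² = -20*1 = -20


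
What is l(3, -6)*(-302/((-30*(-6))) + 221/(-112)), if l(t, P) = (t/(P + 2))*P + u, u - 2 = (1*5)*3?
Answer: -791243/10080 ≈ -78.496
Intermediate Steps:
u = 17 (u = 2 + (1*5)*3 = 2 + 5*3 = 2 + 15 = 17)
l(t, P) = 17 + P*t/(2 + P) (l(t, P) = (t/(P + 2))*P + 17 = (t/(2 + P))*P + 17 = P*t/(2 + P) + 17 = 17 + P*t/(2 + P))
l(3, -6)*(-302/((-30*(-6))) + 221/(-112)) = ((34 + 17*(-6) - 6*3)/(2 - 6))*(-302/((-30*(-6))) + 221/(-112)) = ((34 - 102 - 18)/(-4))*(-302/180 + 221*(-1/112)) = (-1/4*(-86))*(-302*1/180 - 221/112) = 43*(-151/90 - 221/112)/2 = (43/2)*(-18401/5040) = -791243/10080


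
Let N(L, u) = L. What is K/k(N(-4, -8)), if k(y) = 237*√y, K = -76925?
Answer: 76925*I/474 ≈ 162.29*I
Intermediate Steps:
K/k(N(-4, -8)) = -76925*(-I/474) = -(-76925)*I/474 = 76925*I/474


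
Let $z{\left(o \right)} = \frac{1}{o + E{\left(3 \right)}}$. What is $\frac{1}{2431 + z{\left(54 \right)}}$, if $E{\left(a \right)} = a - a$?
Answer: $\frac{54}{131275} \approx 0.00041135$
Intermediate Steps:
$E{\left(a \right)} = 0$
$z{\left(o \right)} = \frac{1}{o}$ ($z{\left(o \right)} = \frac{1}{o + 0} = \frac{1}{o}$)
$\frac{1}{2431 + z{\left(54 \right)}} = \frac{1}{2431 + \frac{1}{54}} = \frac{1}{\frac{131275}{54}} = \frac{54}{131275}$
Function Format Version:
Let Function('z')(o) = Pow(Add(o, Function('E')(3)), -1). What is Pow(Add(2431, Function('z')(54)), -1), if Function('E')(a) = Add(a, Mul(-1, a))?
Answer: Rational(54, 131275) ≈ 0.00041135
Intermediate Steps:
Function('E')(a) = 0
Function('z')(o) = Pow(o, -1) (Function('z')(o) = Pow(Add(o, 0), -1) = Pow(o, -1))
Pow(Add(2431, Function('z')(54)), -1) = Pow(Add(2431, Pow(54, -1)), -1) = Pow(Add(2431, Rational(1, 54)), -1) = Pow(Rational(131275, 54), -1) = Rational(54, 131275)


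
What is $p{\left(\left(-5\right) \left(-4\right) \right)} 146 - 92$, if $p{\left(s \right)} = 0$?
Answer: $-92$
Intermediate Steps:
$p{\left(\left(-5\right) \left(-4\right) \right)} 146 - 92 = 0 \cdot 146 - 92 = 0 - 92 = -92$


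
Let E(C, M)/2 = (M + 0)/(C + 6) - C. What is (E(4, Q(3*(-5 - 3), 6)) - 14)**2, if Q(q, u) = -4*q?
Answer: 196/25 ≈ 7.8400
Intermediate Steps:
E(C, M) = -2*C + 2*M/(6 + C) (E(C, M) = 2*((M + 0)/(C + 6) - C) = 2*(M/(6 + C) - C) = 2*(-C + M/(6 + C)) = -2*C + 2*M/(6 + C))
(E(4, Q(3*(-5 - 3), 6)) - 14)**2 = (2*(-12*(-5 - 3) - 1*4**2 - 6*4)/(6 + 4) - 14)**2 = (2*(-12*(-8) - 1*16 - 24)/10 - 14)**2 = (2*(1/10)*(-4*(-24) - 16 - 24) - 14)**2 = (2*(1/10)*(96 - 16 - 24) - 14)**2 = (2*(1/10)*56 - 14)**2 = (56/5 - 14)**2 = (-14/5)**2 = 196/25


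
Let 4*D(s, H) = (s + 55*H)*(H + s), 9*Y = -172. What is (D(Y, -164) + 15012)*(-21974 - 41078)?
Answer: -2189984863792/81 ≈ -2.7037e+10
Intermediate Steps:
Y = -172/9 (Y = (1/9)*(-172) = -172/9 ≈ -19.111)
D(s, H) = (H + s)*(s + 55*H)/4 (D(s, H) = ((s + 55*H)*(H + s))/4 = ((H + s)*(s + 55*H))/4 = (H + s)*(s + 55*H)/4)
(D(Y, -164) + 15012)*(-21974 - 41078) = (((-172/9)**2/4 + (55/4)*(-164)**2 + 14*(-164)*(-172/9)) + 15012)*(-21974 - 41078) = (((1/4)*(29584/81) + (55/4)*26896 + 394912/9) + 15012)*(-63052) = ((7396/81 + 369820 + 394912/9) + 15012)*(-63052) = (33517024/81 + 15012)*(-63052) = (34732996/81)*(-63052) = -2189984863792/81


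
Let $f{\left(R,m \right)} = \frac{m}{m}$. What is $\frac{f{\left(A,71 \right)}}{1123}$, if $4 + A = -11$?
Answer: $\frac{1}{1123} \approx 0.00089047$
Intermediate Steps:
$A = -15$ ($A = -4 - 11 = -15$)
$f{\left(R,m \right)} = 1$
$\frac{f{\left(A,71 \right)}}{1123} = 1 \cdot \frac{1}{1123} = \frac{1}{1123}$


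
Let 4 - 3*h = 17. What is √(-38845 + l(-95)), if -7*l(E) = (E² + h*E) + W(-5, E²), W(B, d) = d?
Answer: I*√18293730/21 ≈ 203.67*I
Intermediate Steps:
h = -13/3 (h = 4/3 - ⅓*17 = 4/3 - 17/3 = -13/3 ≈ -4.3333)
l(E) = -2*E²/7 + 13*E/21 (l(E) = -((E² - 13*E/3) + E²)/7 = -(2*E² - 13*E/3)/7 = -2*E²/7 + 13*E/21)
√(-38845 + l(-95)) = √(-38845 + (1/21)*(-95)*(13 - 6*(-95))) = √(-38845 + (1/21)*(-95)*(13 + 570)) = √(-38845 + (1/21)*(-95)*583) = √(-38845 - 55385/21) = √(-871130/21) = I*√18293730/21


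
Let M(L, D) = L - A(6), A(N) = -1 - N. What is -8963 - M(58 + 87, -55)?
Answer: -9115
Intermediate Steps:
M(L, D) = 7 + L (M(L, D) = L - (-1 - 1*6) = L - (-1 - 6) = L - 1*(-7) = L + 7 = 7 + L)
-8963 - M(58 + 87, -55) = -8963 - (7 + (58 + 87)) = -8963 - (7 + 145) = -8963 - 1*152 = -8963 - 152 = -9115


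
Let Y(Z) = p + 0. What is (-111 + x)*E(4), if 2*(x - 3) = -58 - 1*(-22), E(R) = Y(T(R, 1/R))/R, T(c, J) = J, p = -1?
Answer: 63/2 ≈ 31.500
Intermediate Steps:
Y(Z) = -1 (Y(Z) = -1 + 0 = -1)
E(R) = -1/R
x = -15 (x = 3 + (-58 - 1*(-22))/2 = 3 + (-58 + 22)/2 = 3 + (½)*(-36) = 3 - 18 = -15)
(-111 + x)*E(4) = (-111 - 15)*(-1/4) = -(-126)/4 = -126*(-¼) = 63/2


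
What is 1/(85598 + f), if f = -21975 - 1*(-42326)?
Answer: 1/105949 ≈ 9.4385e-6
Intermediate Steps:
f = 20351 (f = -21975 + 42326 = 20351)
1/(85598 + f) = 1/(85598 + 20351) = 1/105949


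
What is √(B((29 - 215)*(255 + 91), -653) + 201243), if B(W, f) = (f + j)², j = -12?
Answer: 98*√67 ≈ 802.16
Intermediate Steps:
B(W, f) = (-12 + f)² (B(W, f) = (f - 12)² = (-12 + f)²)
√(B((29 - 215)*(255 + 91), -653) + 201243) = √((-12 - 653)² + 201243) = √((-665)² + 201243) = √(442225 + 201243) = √643468 = 98*√67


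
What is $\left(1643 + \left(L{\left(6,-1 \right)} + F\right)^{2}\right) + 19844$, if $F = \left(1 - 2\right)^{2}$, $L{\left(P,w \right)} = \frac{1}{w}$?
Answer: $21487$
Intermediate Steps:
$F = 1$ ($F = \left(-1\right)^{2} = 1$)
$\left(1643 + \left(L{\left(6,-1 \right)} + F\right)^{2}\right) + 19844 = \left(1643 + \left(\frac{1}{-1} + 1\right)^{2}\right) + 19844 = \left(1643 + \left(-1 + 1\right)^{2}\right) + 19844 = \left(1643 + 0^{2}\right) + 19844 = \left(1643 + 0\right) + 19844 = 1643 + 19844 = 21487$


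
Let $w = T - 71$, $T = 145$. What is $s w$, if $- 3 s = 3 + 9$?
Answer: $-296$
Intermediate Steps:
$s = -4$ ($s = - \frac{3 + 9}{3} = \left(- \frac{1}{3}\right) 12 = -4$)
$w = 74$ ($w = 145 - 71 = 74$)
$s w = \left(-4\right) 74 = -296$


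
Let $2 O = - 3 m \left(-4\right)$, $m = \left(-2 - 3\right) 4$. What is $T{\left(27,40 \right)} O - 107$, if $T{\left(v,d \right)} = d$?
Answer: $-4907$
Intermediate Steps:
$m = -20$ ($m = \left(-5\right) 4 = -20$)
$O = -120$ ($O = \frac{\left(-3\right) \left(-20\right) \left(-4\right)}{2} = \frac{60 \left(-4\right)}{2} = \frac{1}{2} \left(-240\right) = -120$)
$T{\left(27,40 \right)} O - 107 = 40 \left(-120\right) - 107 = -4800 - 107 = -4907$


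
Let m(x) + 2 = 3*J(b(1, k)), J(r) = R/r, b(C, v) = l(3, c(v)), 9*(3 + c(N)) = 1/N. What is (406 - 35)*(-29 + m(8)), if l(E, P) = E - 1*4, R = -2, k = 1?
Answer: -9275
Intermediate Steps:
c(N) = -3 + 1/(9*N)
l(E, P) = -4 + E (l(E, P) = E - 4 = -4 + E)
b(C, v) = -1 (b(C, v) = -4 + 3 = -1)
J(r) = -2/r
m(x) = 4 (m(x) = -2 + 3*(-2/(-1)) = -2 + 3*(-2*(-1)) = -2 + 3*2 = -2 + 6 = 4)
(406 - 35)*(-29 + m(8)) = (406 - 35)*(-29 + 4) = 371*(-25) = -9275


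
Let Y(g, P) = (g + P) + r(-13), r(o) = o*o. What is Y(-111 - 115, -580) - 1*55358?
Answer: -55995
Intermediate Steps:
r(o) = o**2
Y(g, P) = 169 + P + g (Y(g, P) = (g + P) + (-13)**2 = (P + g) + 169 = 169 + P + g)
Y(-111 - 115, -580) - 1*55358 = (169 - 580 + (-111 - 115)) - 1*55358 = (169 - 580 - 226) - 55358 = -637 - 55358 = -55995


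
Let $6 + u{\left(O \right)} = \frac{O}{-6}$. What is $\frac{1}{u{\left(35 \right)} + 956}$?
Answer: $\frac{6}{5665} \approx 0.0010591$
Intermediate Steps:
$u{\left(O \right)} = -6 - \frac{O}{6}$ ($u{\left(O \right)} = -6 + \frac{O}{-6} = -6 + O \left(- \frac{1}{6}\right) = -6 - \frac{O}{6}$)
$\frac{1}{u{\left(35 \right)} + 956} = \frac{1}{\left(-6 - \frac{35}{6}\right) + 956} = \frac{1}{- \frac{71}{6} + 956} = \frac{1}{\frac{5665}{6}} = \frac{6}{5665}$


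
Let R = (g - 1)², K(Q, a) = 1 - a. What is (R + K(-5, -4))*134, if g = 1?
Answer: 670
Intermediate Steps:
R = 0 (R = (1 - 1)² = 0² = 0)
(R + K(-5, -4))*134 = (0 + (1 - 1*(-4)))*134 = (0 + (1 + 4))*134 = (0 + 5)*134 = 5*134 = 670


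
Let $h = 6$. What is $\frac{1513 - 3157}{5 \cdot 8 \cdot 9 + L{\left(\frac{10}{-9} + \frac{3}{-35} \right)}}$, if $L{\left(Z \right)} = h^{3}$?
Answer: $- \frac{137}{48} \approx -2.8542$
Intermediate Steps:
$L{\left(Z \right)} = 216$ ($L{\left(Z \right)} = 6^{3} = 216$)
$\frac{1513 - 3157}{5 \cdot 8 \cdot 9 + L{\left(\frac{10}{-9} + \frac{3}{-35} \right)}} = \frac{1513 - 3157}{5 \cdot 8 \cdot 9 + 216} = - \frac{1644}{40 \cdot 9 + 216} = - \frac{1644}{360 + 216} = - \frac{1644}{576} = \left(-1644\right) \frac{1}{576} = - \frac{137}{48}$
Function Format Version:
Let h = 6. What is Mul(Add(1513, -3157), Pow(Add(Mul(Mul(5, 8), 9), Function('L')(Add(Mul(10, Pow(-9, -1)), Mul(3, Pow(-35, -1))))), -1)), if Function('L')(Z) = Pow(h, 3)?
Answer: Rational(-137, 48) ≈ -2.8542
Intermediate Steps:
Function('L')(Z) = 216 (Function('L')(Z) = Pow(6, 3) = 216)
Mul(Add(1513, -3157), Pow(Add(Mul(Mul(5, 8), 9), Function('L')(Add(Mul(10, Pow(-9, -1)), Mul(3, Pow(-35, -1))))), -1)) = Mul(Add(1513, -3157), Pow(Add(Mul(Mul(5, 8), 9), 216), -1)) = Mul(-1644, Pow(Add(Mul(40, 9), 216), -1)) = Mul(-1644, Pow(Add(360, 216), -1)) = Mul(-1644, Pow(576, -1)) = Mul(-1644, Rational(1, 576)) = Rational(-137, 48)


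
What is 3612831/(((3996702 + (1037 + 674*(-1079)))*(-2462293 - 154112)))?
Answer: -1204277/2852311412555 ≈ -4.2221e-7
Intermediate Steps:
3612831/(((3996702 + (1037 + 674*(-1079)))*(-2462293 - 154112))) = 3612831/(((3996702 + (1037 - 727246))*(-2616405))) = 3612831/(((3996702 - 726209)*(-2616405))) = 3612831/((3270493*(-2616405))) = 3612831/(-8556934237665) = 3612831*(-1/8556934237665) = -1204277/2852311412555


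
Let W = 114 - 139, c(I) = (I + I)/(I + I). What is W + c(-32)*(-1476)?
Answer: -1501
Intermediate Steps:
c(I) = 1 (c(I) = (2*I)/((2*I)) = (2*I)*(1/(2*I)) = 1)
W = -25
W + c(-32)*(-1476) = -25 + 1*(-1476) = -25 - 1476 = -1501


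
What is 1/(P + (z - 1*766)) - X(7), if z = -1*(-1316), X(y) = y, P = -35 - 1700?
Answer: -8296/1185 ≈ -7.0008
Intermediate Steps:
P = -1735
z = 1316
1/(P + (z - 1*766)) - X(7) = 1/(-1735 + (1316 - 1*766)) - 1*7 = 1/(-1735 + (1316 - 766)) - 7 = 1/(-1735 + 550) - 7 = 1/(-1185) - 7 = -1/1185 - 7 = -8296/1185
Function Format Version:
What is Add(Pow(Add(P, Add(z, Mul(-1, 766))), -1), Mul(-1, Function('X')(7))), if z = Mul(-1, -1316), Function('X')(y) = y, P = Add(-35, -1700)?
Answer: Rational(-8296, 1185) ≈ -7.0008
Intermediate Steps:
P = -1735
z = 1316
Add(Pow(Add(P, Add(z, Mul(-1, 766))), -1), Mul(-1, Function('X')(7))) = Add(Pow(Add(-1735, Add(1316, Mul(-1, 766))), -1), Mul(-1, 7)) = Add(Pow(Add(-1735, Add(1316, -766)), -1), -7) = Add(Pow(Add(-1735, 550), -1), -7) = Add(Pow(-1185, -1), -7) = Add(Rational(-1, 1185), -7) = Rational(-8296, 1185)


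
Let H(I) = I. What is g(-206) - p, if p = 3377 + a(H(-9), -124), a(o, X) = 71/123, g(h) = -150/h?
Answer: -42781301/12669 ≈ -3376.8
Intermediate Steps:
a(o, X) = 71/123 (a(o, X) = 71*(1/123) = 71/123)
p = 415442/123 (p = 3377 + 71/123 = 415442/123 ≈ 3377.6)
g(-206) - p = -150/(-206) - 1*415442/123 = -150*(-1/206) - 415442/123 = 75/103 - 415442/123 = -42781301/12669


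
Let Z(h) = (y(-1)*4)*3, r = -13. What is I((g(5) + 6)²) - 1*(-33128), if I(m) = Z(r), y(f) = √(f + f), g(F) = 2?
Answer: 33128 + 12*I*√2 ≈ 33128.0 + 16.971*I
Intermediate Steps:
y(f) = √2*√f (y(f) = √(2*f) = √2*√f)
Z(h) = 12*I*√2 (Z(h) = ((√2*√(-1))*4)*3 = ((√2*I)*4)*3 = ((I*√2)*4)*3 = (4*I*√2)*3 = 12*I*√2)
I(m) = 12*I*√2
I((g(5) + 6)²) - 1*(-33128) = 12*I*√2 - 1*(-33128) = 12*I*√2 + 33128 = 33128 + 12*I*√2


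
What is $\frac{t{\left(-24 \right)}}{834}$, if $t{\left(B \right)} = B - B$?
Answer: $0$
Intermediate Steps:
$t{\left(B \right)} = 0$
$\frac{t{\left(-24 \right)}}{834} = \frac{0}{834} = 0 \cdot \frac{1}{834} = 0$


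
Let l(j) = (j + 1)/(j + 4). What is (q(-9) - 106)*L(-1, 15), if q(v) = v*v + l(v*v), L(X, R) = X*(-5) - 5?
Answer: 0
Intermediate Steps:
l(j) = (1 + j)/(4 + j)
L(X, R) = -5 - 5*X (L(X, R) = -5*X - 5 = -5 - 5*X)
q(v) = v**2 + (1 + v**2)/(4 + v**2) (q(v) = v*v + (1 + v*v)/(4 + v*v) = v**2 + (1 + v**2)/(4 + v**2))
(q(-9) - 106)*L(-1, 15) = ((1 + (-9)**4 + 5*(-9)**2)/(4 + (-9)**2) - 106)*(-5 - 5*(-1)) = ((1 + 6561 + 5*81)/(4 + 81) - 106)*(-5 + 5) = ((1 + 6561 + 405)/85 - 106)*0 = ((1/85)*6967 - 106)*0 = (6967/85 - 106)*0 = -2043/85*0 = 0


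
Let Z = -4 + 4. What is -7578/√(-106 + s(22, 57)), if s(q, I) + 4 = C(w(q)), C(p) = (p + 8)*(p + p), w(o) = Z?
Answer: 3789*I*√110/55 ≈ 722.53*I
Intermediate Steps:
Z = 0
w(o) = 0
C(p) = 2*p*(8 + p) (C(p) = (8 + p)*(2*p) = 2*p*(8 + p))
s(q, I) = -4 (s(q, I) = -4 + 2*0*(8 + 0) = -4 + 2*0*8 = -4 + 0 = -4)
-7578/√(-106 + s(22, 57)) = -7578/√(-106 - 4) = -7578*(-I*√110/110) = -(-3789)*I*√110/55 = 3789*I*√110/55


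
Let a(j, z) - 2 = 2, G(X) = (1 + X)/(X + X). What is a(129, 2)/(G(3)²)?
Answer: 9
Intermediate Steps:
G(X) = (1 + X)/(2*X) (G(X) = (1 + X)/((2*X)) = (1 + X)*(1/(2*X)) = (1 + X)/(2*X))
a(j, z) = 4 (a(j, z) = 2 + 2 = 4)
a(129, 2)/(G(3)²) = 4/(((½)*(1 + 3)/3)²) = 4/(((½)*(⅓)*4)²) = 4/((⅔)²) = 4/(4/9) = 4*(9/4) = 9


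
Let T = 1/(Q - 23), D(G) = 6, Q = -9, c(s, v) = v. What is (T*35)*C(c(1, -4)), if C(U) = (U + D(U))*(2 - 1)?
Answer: -35/16 ≈ -2.1875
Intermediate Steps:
T = -1/32 (T = 1/(-9 - 23) = 1/(-32) = -1/32 ≈ -0.031250)
C(U) = 6 + U (C(U) = (U + 6)*(2 - 1) = (6 + U)*1 = 6 + U)
(T*35)*C(c(1, -4)) = (-1/32*35)*(6 - 4) = -35/32*2 = -35/16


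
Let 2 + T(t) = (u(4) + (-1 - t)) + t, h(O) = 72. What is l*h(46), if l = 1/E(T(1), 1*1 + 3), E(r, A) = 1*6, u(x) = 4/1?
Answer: 12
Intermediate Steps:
u(x) = 4 (u(x) = 4*1 = 4)
T(t) = 1 (T(t) = -2 + ((4 + (-1 - t)) + t) = -2 + ((3 - t) + t) = -2 + 3 = 1)
E(r, A) = 6
l = ⅙ (l = 1/6 = ⅙ ≈ 0.16667)
l*h(46) = (⅙)*72 = 12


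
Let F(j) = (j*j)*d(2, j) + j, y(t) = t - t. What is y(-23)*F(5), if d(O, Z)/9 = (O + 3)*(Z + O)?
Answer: 0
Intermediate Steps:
d(O, Z) = 9*(3 + O)*(O + Z) (d(O, Z) = 9*((O + 3)*(Z + O)) = 9*((3 + O)*(O + Z)) = 9*(3 + O)*(O + Z))
y(t) = 0
F(j) = j + j²*(90 + 45*j) (F(j) = (j*j)*(9*2² + 27*2 + 27*j + 9*2*j) + j = j²*(9*4 + 54 + 27*j + 18*j) + j = j²*(36 + 54 + 27*j + 18*j) + j = j²*(90 + 45*j) + j = j + j²*(90 + 45*j))
y(-23)*F(5) = 0*(5*(1 + 45*5*(2 + 5))) = 0*(5*(1 + 45*5*7)) = 0*(5*(1 + 1575)) = 0*(5*1576) = 0*7880 = 0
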